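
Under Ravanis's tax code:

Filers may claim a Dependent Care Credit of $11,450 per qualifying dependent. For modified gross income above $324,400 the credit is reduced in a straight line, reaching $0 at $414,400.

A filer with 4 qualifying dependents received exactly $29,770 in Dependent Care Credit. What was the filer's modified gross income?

$355,900

Full credit = 4 × $11,450 = $45,800.
$29,770 is 29,770/45,800 of the full $45,800, so 16,030/45,800 of the $90,000 range has been used: income = $324,400 + $90,000 × 16,030/45,800 = $355,900.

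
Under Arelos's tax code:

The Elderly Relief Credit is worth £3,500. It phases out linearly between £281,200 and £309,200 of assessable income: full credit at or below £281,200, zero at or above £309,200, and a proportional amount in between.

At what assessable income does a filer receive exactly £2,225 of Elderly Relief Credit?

£291,400

£2,225 is 2,225/3,500 of the full £3,500, so 1,275/3,500 of the £28,000 range has been used: income = £281,200 + £28,000 × 1,275/3,500 = £291,400.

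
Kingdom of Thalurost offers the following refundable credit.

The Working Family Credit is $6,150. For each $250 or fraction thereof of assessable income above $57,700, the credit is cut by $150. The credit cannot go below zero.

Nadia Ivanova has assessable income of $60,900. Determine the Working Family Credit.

Working Family Credit: income exceeds $57,700 by $3,200, which is 13 full-or-partial $250 increments; reduction = 13 × $150 = $1,950, leaving $4,200.

$4,200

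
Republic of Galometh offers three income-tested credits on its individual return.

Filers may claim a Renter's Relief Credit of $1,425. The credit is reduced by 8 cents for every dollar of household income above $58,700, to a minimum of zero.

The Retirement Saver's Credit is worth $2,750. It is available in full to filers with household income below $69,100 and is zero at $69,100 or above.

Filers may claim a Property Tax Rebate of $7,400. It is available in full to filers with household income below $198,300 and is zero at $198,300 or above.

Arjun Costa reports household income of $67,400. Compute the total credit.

Renter's Relief Credit: 8% of the $8,700 excess over $58,700 is $696; credit = $1,425 − $696 = $729.
Retirement Saver's Credit: $67,400 is below the $69,100 cutoff, so the full $2,750 applies.
Property Tax Rebate: $67,400 is below the $198,300 cutoff, so the full $7,400 applies.
Total: $729 + $2,750 + $7,400 = $10,879.

$10,879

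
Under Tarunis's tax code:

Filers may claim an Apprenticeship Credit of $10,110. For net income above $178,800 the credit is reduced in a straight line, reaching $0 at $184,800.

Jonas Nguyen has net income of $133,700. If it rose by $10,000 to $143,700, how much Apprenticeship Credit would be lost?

At $133,700 — $133,700 is at or below the $178,800 threshold, so the full $10,110 applies.
At $143,700 — $143,700 is at or below the $178,800 threshold, so the full $10,110 applies.
Lost: $10,110 − $10,110 = $0.

$0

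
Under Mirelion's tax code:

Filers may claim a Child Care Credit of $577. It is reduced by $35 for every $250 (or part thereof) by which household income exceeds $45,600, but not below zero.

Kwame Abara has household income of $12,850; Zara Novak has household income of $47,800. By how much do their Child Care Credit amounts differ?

Kwame ($12,850): Child Care Credit: $12,850 is at or below the $45,600 threshold, so the full $577 applies.
Zara ($47,800): Child Care Credit: income exceeds $45,600 by $2,200, which is 9 full-or-partial $250 increments; reduction = 9 × $35 = $315, leaving $262.
Difference: |$577 − $262| = $315.

$315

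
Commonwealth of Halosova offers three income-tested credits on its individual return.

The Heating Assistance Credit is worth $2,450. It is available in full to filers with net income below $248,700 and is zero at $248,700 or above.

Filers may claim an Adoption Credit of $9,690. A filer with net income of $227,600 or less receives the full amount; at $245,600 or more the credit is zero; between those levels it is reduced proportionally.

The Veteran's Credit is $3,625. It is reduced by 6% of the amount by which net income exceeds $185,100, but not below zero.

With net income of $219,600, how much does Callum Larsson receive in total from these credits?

$13,695

Heating Assistance Credit: $219,600 is below the $248,700 cutoff, so the full $2,450 applies.
Adoption Credit: $219,600 is at or below the $227,600 threshold, so the full $9,690 applies.
Veteran's Credit: 6% of the $34,500 excess over $185,100 is $2,070; credit = $3,625 − $2,070 = $1,555.
Total: $2,450 + $9,690 + $1,555 = $13,695.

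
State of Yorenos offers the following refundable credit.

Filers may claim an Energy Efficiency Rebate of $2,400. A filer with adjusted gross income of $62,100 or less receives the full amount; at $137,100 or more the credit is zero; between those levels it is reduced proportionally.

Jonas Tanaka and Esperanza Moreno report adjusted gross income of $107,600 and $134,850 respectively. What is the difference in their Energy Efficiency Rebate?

$872

Jonas ($107,600): Energy Efficiency Rebate: $107,600 is $45,500 into a $75,000 phase-out range, leaving 29,500/75,000 of the credit: $2,400 × 29,500/75,000 = $944.
Esperanza ($134,850): Energy Efficiency Rebate: $134,850 is $72,750 into a $75,000 phase-out range, leaving 2,250/75,000 of the credit: $2,400 × 2,250/75,000 = $72.
Difference: |$944 − $72| = $872.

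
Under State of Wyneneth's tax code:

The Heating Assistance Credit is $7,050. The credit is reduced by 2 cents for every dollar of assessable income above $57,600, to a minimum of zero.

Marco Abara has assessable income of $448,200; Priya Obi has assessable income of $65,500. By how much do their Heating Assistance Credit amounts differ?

Marco ($448,200): Heating Assistance Credit: 2% of the $390,600 excess over $57,600 is $7,812 ≥ base, so the credit is $0.
Priya ($65,500): Heating Assistance Credit: 2% of the $7,900 excess over $57,600 is $158; credit = $7,050 − $158 = $6,892.
Difference: |$0 − $6,892| = $6,892.

$6,892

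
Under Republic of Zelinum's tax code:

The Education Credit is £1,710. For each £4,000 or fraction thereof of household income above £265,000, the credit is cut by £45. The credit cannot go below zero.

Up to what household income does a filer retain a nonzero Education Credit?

£413,000

After 37 increments the reduction is 37 × £45 = £1,665, leaving £45; one more increment wipes it out. Increment 37 ends at excess 37 × £4,000 = £148,000, so the highest qualifying income is £265,000 + £148,000 = £413,000.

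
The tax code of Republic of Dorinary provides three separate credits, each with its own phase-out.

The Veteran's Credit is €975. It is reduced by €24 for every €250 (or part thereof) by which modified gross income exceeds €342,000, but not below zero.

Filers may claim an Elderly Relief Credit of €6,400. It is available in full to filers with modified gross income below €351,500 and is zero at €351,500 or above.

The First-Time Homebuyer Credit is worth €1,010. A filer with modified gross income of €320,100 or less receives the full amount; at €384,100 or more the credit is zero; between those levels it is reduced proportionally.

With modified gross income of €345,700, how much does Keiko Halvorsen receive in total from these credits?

€7,621

Veteran's Credit: income exceeds €342,000 by €3,700, which is 15 full-or-partial €250 increments; reduction = 15 × €24 = €360, leaving €615.
Elderly Relief Credit: €345,700 is below the €351,500 cutoff, so the full €6,400 applies.
First-Time Homebuyer Credit: €345,700 is €25,600 into a €64,000 phase-out range, leaving 38,400/64,000 of the credit: €1,010 × 38,400/64,000 = €606.
Total: €615 + €6,400 + €606 = €7,621.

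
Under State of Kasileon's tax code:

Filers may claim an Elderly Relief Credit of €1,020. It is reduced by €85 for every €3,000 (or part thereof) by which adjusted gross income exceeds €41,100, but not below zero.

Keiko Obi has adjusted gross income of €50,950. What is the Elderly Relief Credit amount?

€680

Elderly Relief Credit: income exceeds €41,100 by €9,850, which is 4 full-or-partial €3,000 increments; reduction = 4 × €85 = €340, leaving €680.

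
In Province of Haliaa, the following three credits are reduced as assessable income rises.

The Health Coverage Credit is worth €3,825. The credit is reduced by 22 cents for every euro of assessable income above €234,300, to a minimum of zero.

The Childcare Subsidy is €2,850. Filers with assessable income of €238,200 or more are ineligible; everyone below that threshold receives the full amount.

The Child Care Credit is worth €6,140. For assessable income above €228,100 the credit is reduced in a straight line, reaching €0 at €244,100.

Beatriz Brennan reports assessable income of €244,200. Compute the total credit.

Health Coverage Credit: 22% of the €9,900 excess over €234,300 is €2,178; credit = €3,825 − €2,178 = €1,647.
Childcare Subsidy: €244,200 meets or exceeds the €238,200 cutoff, so the credit is €0.
Child Care Credit: €244,200 is at or above €244,100, so the credit is €0.
Total: €1,647 + €0 + €0 = €1,647.

€1,647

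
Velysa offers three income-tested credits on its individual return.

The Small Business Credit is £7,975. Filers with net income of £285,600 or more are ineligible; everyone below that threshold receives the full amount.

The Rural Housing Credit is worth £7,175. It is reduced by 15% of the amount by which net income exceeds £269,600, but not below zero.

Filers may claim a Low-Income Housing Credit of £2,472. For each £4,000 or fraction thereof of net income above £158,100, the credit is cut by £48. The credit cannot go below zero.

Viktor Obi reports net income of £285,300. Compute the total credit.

Small Business Credit: £285,300 is below the £285,600 cutoff, so the full £7,975 applies.
Rural Housing Credit: 15% of the £15,700 excess over £269,600 is £2,355; credit = £7,175 − £2,355 = £4,820.
Low-Income Housing Credit: income exceeds £158,100 by £127,200, which is 32 full-or-partial £4,000 increments; reduction = 32 × £48 = £1,536, leaving £936.
Total: £7,975 + £4,820 + £936 = £13,731.

£13,731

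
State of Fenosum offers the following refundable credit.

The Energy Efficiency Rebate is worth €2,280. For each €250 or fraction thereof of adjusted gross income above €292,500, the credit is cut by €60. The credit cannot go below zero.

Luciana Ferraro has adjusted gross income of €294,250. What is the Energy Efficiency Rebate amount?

€1,860

Energy Efficiency Rebate: income exceeds €292,500 by €1,750, which is 7 full-or-partial €250 increments; reduction = 7 × €60 = €420, leaving €1,860.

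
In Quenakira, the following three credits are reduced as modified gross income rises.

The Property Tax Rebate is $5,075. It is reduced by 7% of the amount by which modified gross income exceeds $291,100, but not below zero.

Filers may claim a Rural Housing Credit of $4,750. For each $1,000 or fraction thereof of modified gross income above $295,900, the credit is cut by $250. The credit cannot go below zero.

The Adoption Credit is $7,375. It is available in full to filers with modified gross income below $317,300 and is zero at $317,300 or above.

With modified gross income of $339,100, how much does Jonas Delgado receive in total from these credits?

$1,715

Property Tax Rebate: 7% of the $48,000 excess over $291,100 is $3,360; credit = $5,075 − $3,360 = $1,715.
Rural Housing Credit: income exceeds $295,900 by $43,200 → 44 increments × $250 = $11,000 ≥ base, so the credit is $0.
Adoption Credit: $339,100 meets or exceeds the $317,300 cutoff, so the credit is $0.
Total: $1,715 + $0 + $0 = $1,715.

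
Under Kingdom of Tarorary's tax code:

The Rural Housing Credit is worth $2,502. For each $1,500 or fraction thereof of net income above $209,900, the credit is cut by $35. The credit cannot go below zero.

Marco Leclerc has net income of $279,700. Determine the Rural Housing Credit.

Rural Housing Credit: income exceeds $209,900 by $69,800, which is 47 full-or-partial $1,500 increments; reduction = 47 × $35 = $1,645, leaving $857.

$857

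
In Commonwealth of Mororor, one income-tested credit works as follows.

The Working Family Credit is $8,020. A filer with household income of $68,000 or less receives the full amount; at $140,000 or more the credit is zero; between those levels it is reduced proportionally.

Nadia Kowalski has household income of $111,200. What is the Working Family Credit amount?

Working Family Credit: $111,200 is $43,200 into a $72,000 phase-out range, leaving 28,800/72,000 of the credit: $8,020 × 28,800/72,000 = $3,208.

$3,208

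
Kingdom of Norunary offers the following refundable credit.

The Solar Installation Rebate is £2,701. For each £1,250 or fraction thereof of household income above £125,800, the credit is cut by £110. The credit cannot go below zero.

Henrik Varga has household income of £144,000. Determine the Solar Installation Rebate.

Solar Installation Rebate: income exceeds £125,800 by £18,200, which is 15 full-or-partial £1,250 increments; reduction = 15 × £110 = £1,650, leaving £1,051.

£1,051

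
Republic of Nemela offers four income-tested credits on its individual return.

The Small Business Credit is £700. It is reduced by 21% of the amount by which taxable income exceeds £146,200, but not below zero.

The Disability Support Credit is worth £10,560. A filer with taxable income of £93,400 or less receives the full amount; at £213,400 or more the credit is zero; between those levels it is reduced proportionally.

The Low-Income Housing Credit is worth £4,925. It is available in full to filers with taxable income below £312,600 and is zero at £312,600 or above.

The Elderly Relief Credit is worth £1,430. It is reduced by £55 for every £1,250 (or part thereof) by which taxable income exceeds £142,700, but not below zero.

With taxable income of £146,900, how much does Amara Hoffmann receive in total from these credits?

Small Business Credit: 21% of the £700 excess over £146,200 is £147; credit = £700 − £147 = £553.
Disability Support Credit: £146,900 is £53,500 into a £120,000 phase-out range, leaving 66,500/120,000 of the credit: £10,560 × 66,500/120,000 = £5,852.
Low-Income Housing Credit: £146,900 is below the £312,600 cutoff, so the full £4,925 applies.
Elderly Relief Credit: income exceeds £142,700 by £4,200, which is 4 full-or-partial £1,250 increments; reduction = 4 × £55 = £220, leaving £1,210.
Total: £553 + £5,852 + £4,925 + £1,210 = £12,540.

£12,540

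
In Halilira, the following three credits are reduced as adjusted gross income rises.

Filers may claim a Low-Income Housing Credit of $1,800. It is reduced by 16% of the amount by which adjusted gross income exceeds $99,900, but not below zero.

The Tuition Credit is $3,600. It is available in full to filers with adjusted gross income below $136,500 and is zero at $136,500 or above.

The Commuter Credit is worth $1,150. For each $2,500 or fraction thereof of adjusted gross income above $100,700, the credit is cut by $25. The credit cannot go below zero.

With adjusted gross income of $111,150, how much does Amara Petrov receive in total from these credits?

Low-Income Housing Credit: 16% of the $11,250 excess over $99,900 is $1,800 ≥ base, so the credit is $0.
Tuition Credit: $111,150 is below the $136,500 cutoff, so the full $3,600 applies.
Commuter Credit: income exceeds $100,700 by $10,450, which is 5 full-or-partial $2,500 increments; reduction = 5 × $25 = $125, leaving $1,025.
Total: $0 + $3,600 + $1,025 = $4,625.

$4,625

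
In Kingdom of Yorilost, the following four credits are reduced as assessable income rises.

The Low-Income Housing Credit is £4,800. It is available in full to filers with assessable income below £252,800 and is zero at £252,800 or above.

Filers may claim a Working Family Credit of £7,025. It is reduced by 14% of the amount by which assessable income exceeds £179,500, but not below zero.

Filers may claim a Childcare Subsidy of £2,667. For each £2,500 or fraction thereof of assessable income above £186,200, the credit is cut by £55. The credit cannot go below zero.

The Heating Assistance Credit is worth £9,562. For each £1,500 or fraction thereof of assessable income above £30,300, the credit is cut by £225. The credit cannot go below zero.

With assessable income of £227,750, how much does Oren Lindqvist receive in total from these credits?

£6,802

Low-Income Housing Credit: £227,750 is below the £252,800 cutoff, so the full £4,800 applies.
Working Family Credit: 14% of the £48,250 excess over £179,500 is £6,755; credit = £7,025 − £6,755 = £270.
Childcare Subsidy: income exceeds £186,200 by £41,550, which is 17 full-or-partial £2,500 increments; reduction = 17 × £55 = £935, leaving £1,732.
Heating Assistance Credit: income exceeds £30,300 by £197,450 → 132 increments × £225 = £29,700 ≥ base, so the credit is £0.
Total: £4,800 + £270 + £1,732 + £0 = £6,802.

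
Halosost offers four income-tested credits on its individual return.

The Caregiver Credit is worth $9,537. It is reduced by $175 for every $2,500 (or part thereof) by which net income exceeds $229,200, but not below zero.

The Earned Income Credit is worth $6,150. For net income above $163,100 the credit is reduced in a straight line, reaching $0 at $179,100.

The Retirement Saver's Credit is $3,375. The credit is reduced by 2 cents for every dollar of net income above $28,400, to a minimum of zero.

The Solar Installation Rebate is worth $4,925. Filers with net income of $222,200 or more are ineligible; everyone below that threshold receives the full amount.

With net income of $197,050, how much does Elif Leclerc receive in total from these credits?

$14,464

Caregiver Credit: $197,050 is at or below the $229,200 threshold, so the full $9,537 applies.
Earned Income Credit: $197,050 is at or above $179,100, so the credit is $0.
Retirement Saver's Credit: 2% of the $168,650 excess over $28,400 is $3,373; credit = $3,375 − $3,373 = $2.
Solar Installation Rebate: $197,050 is below the $222,200 cutoff, so the full $4,925 applies.
Total: $9,537 + $0 + $2 + $4,925 = $14,464.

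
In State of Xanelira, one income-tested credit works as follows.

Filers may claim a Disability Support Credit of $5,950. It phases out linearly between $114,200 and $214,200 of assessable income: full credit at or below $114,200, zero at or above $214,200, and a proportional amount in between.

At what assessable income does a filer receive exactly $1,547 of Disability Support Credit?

$188,200

$1,547 is 1,547/5,950 of the full $5,950, so 4,403/5,950 of the $100,000 range has been used: income = $114,200 + $100,000 × 4,403/5,950 = $188,200.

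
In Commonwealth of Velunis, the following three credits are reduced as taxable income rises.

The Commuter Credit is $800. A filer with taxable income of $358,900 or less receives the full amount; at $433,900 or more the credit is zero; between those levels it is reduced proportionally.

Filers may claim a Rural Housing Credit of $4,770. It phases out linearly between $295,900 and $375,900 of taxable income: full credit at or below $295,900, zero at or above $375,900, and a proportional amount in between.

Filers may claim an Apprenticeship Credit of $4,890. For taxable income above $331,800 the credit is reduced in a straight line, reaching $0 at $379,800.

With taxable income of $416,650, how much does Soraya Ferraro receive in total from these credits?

$184

Commuter Credit: $416,650 is $57,750 into a $75,000 phase-out range, leaving 17,250/75,000 of the credit: $800 × 17,250/75,000 = $184.
Rural Housing Credit: $416,650 is at or above $375,900, so the credit is $0.
Apprenticeship Credit: $416,650 is at or above $379,800, so the credit is $0.
Total: $184 + $0 + $0 = $184.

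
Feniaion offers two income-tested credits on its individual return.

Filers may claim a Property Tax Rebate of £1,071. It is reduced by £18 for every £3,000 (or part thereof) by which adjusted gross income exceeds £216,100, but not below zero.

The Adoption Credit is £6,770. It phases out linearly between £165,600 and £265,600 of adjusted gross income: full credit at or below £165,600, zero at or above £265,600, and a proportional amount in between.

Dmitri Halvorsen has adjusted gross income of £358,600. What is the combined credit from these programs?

£207

Property Tax Rebate: income exceeds £216,100 by £142,500, which is 48 full-or-partial £3,000 increments; reduction = 48 × £18 = £864, leaving £207.
Adoption Credit: £358,600 is at or above £265,600, so the credit is £0.
Total: £207 + £0 = £207.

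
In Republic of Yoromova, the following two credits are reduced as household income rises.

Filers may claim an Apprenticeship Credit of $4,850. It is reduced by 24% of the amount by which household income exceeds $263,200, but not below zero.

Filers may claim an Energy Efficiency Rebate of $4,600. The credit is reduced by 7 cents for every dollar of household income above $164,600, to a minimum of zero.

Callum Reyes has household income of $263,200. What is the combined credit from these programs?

Apprenticeship Credit: $263,200 is at or below the $263,200 threshold, so the full $4,850 applies.
Energy Efficiency Rebate: 7% of the $98,600 excess over $164,600 is $6,902 ≥ base, so the credit is $0.
Total: $4,850 + $0 = $4,850.

$4,850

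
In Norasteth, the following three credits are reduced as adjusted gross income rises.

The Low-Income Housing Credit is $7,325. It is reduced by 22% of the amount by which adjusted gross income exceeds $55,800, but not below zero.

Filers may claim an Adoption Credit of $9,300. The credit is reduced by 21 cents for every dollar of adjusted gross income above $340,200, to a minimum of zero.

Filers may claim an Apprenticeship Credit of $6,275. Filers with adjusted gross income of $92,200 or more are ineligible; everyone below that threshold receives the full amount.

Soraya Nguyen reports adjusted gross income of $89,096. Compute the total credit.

Low-Income Housing Credit: 22% of the $33,296 excess over $55,800 is $7,325.12 ≥ base, so the credit is $0.
Adoption Credit: $89,096 is at or below the $340,200 threshold, so the full $9,300 applies.
Apprenticeship Credit: $89,096 is below the $92,200 cutoff, so the full $6,275 applies.
Total: $0 + $9,300 + $6,275 = $15,575.

$15,575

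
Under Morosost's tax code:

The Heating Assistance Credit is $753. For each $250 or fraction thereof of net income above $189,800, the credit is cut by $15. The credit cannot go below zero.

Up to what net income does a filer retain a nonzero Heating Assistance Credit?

After 50 increments the reduction is 50 × $15 = $750, leaving $3; one more increment wipes it out. Increment 50 ends at excess 50 × $250 = $12,500, so the highest qualifying income is $189,800 + $12,500 = $202,300.

$202,300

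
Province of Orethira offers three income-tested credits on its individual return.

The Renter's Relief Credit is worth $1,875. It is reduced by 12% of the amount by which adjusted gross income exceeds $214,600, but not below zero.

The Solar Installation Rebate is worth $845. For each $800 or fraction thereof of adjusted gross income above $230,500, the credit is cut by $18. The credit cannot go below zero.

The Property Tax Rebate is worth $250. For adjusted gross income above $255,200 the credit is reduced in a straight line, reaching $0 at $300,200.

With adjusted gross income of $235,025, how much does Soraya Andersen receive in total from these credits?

Renter's Relief Credit: 12% of the $20,425 excess over $214,600 is $2,451 ≥ base, so the credit is $0.
Solar Installation Rebate: income exceeds $230,500 by $4,525, which is 6 full-or-partial $800 increments; reduction = 6 × $18 = $108, leaving $737.
Property Tax Rebate: $235,025 is at or below the $255,200 threshold, so the full $250 applies.
Total: $0 + $737 + $250 = $987.

$987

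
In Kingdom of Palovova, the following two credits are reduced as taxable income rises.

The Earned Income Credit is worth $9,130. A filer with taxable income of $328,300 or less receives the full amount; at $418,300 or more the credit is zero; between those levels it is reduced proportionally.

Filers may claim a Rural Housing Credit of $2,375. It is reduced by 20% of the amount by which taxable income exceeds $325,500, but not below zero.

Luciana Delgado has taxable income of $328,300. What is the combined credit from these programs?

Earned Income Credit: $328,300 is at or below the $328,300 threshold, so the full $9,130 applies.
Rural Housing Credit: 20% of the $2,800 excess over $325,500 is $560; credit = $2,375 − $560 = $1,815.
Total: $9,130 + $1,815 = $10,945.

$10,945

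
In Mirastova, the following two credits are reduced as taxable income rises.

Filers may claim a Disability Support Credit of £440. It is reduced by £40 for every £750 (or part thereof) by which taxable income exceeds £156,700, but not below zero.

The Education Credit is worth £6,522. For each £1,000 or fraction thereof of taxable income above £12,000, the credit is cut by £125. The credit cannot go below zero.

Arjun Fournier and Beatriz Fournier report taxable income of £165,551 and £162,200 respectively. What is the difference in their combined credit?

£120

Arjun (£165,551): Disability Support Credit: income exceeds £156,700 by £8,851 → 12 increments × £40 = £480 ≥ base, so the credit is £0. Education Credit: income exceeds £12,000 by £153,551 → 154 increments × £125 = £19,250 ≥ base, so the credit is £0. total £0 + £0 = £0
Beatriz (£162,200): Disability Support Credit: income exceeds £156,700 by £5,500, which is 8 full-or-partial £750 increments; reduction = 8 × £40 = £320, leaving £120. Education Credit: income exceeds £12,000 by £150,200 → 151 increments × £125 = £18,875 ≥ base, so the credit is £0. total £120 + £0 = £120
Difference: |£0 − £120| = £120.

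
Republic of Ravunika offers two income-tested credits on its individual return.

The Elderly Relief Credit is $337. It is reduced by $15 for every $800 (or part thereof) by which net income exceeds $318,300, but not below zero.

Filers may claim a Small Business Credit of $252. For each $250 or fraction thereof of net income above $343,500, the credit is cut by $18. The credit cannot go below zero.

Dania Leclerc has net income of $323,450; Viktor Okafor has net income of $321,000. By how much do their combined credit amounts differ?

Dania ($323,450): Elderly Relief Credit: income exceeds $318,300 by $5,150, which is 7 full-or-partial $800 increments; reduction = 7 × $15 = $105, leaving $232. Small Business Credit: $323,450 is at or below the $343,500 threshold, so the full $252 applies. total $232 + $252 = $484
Viktor ($321,000): Elderly Relief Credit: income exceeds $318,300 by $2,700, which is 4 full-or-partial $800 increments; reduction = 4 × $15 = $60, leaving $277. Small Business Credit: $321,000 is at or below the $343,500 threshold, so the full $252 applies. total $277 + $252 = $529
Difference: |$484 − $529| = $45.

$45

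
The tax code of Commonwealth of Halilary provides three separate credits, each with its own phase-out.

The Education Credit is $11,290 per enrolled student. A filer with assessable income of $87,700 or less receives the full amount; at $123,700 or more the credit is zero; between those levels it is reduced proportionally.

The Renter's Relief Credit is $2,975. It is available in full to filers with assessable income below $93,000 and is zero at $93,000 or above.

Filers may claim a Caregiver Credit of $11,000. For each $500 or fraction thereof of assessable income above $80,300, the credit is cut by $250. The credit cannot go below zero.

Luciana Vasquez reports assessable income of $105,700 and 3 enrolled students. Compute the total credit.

$16,935

Education Credit: base = 3 × $11,290 = $33,870. $105,700 is $18,000 into a $36,000 phase-out range, leaving 18,000/36,000 of the credit: $33,870 × 18,000/36,000 = $16,935.
Renter's Relief Credit: $105,700 meets or exceeds the $93,000 cutoff, so the credit is $0.
Caregiver Credit: income exceeds $80,300 by $25,400 → 51 increments × $250 = $12,750 ≥ base, so the credit is $0.
Total: $16,935 + $0 + $0 = $16,935.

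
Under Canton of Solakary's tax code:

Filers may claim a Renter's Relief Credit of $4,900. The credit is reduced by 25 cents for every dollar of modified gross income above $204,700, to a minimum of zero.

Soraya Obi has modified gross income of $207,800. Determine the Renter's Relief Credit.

$4,125

Renter's Relief Credit: 25% of the $3,100 excess over $204,700 is $775; credit = $4,900 − $775 = $4,125.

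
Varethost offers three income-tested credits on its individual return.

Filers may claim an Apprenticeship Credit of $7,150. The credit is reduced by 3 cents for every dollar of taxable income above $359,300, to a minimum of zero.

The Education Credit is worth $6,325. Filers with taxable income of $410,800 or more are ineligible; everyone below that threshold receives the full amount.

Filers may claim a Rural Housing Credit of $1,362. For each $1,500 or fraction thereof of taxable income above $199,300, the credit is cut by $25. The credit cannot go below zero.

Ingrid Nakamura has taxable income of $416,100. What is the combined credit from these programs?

Apprenticeship Credit: 3% of the $56,800 excess over $359,300 is $1,704; credit = $7,150 − $1,704 = $5,446.
Education Credit: $416,100 meets or exceeds the $410,800 cutoff, so the credit is $0.
Rural Housing Credit: income exceeds $199,300 by $216,800 → 145 increments × $25 = $3,625 ≥ base, so the credit is $0.
Total: $5,446 + $0 + $0 = $5,446.

$5,446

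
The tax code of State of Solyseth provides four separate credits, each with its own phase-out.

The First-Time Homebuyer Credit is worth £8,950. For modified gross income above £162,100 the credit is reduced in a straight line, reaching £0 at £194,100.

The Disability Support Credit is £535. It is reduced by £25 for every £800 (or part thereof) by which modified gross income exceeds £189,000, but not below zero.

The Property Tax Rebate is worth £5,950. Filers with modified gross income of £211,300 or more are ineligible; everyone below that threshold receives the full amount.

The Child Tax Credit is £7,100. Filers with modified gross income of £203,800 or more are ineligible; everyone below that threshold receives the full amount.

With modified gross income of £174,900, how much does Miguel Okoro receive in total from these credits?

£18,955

First-Time Homebuyer Credit: £174,900 is £12,800 into a £32,000 phase-out range, leaving 19,200/32,000 of the credit: £8,950 × 19,200/32,000 = £5,370.
Disability Support Credit: £174,900 is at or below the £189,000 threshold, so the full £535 applies.
Property Tax Rebate: £174,900 is below the £211,300 cutoff, so the full £5,950 applies.
Child Tax Credit: £174,900 is below the £203,800 cutoff, so the full £7,100 applies.
Total: £5,370 + £535 + £5,950 + £7,100 = £18,955.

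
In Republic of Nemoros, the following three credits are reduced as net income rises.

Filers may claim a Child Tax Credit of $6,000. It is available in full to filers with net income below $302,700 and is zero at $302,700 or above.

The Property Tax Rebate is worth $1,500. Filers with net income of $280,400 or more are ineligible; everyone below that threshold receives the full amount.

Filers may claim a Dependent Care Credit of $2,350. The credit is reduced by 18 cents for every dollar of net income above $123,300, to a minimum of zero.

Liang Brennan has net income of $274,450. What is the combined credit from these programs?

Child Tax Credit: $274,450 is below the $302,700 cutoff, so the full $6,000 applies.
Property Tax Rebate: $274,450 is below the $280,400 cutoff, so the full $1,500 applies.
Dependent Care Credit: 18% of the $151,150 excess over $123,300 is $27,207 ≥ base, so the credit is $0.
Total: $6,000 + $1,500 + $0 = $7,500.

$7,500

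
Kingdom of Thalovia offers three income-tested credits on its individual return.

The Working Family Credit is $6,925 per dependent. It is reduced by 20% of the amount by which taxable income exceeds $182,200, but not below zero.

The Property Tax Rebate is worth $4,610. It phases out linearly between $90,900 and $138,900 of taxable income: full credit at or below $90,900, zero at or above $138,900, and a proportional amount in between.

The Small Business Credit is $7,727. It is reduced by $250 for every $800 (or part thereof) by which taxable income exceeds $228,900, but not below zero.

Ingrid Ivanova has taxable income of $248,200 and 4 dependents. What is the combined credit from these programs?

Working Family Credit: base = 4 × $6,925 = $27,700. 20% of the $66,000 excess over $182,200 is $13,200; credit = $27,700 − $13,200 = $14,500.
Property Tax Rebate: $248,200 is at or above $138,900, so the credit is $0.
Small Business Credit: income exceeds $228,900 by $19,300, which is 25 full-or-partial $800 increments; reduction = 25 × $250 = $6,250, leaving $1,477.
Total: $14,500 + $0 + $1,477 = $15,977.

$15,977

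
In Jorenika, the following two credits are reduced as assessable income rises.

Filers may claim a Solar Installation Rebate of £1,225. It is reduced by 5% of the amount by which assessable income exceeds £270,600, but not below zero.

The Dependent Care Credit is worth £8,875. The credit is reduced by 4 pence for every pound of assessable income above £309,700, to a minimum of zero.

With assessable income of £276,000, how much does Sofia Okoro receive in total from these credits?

£9,830

Solar Installation Rebate: 5% of the £5,400 excess over £270,600 is £270; credit = £1,225 − £270 = £955.
Dependent Care Credit: £276,000 is at or below the £309,700 threshold, so the full £8,875 applies.
Total: £955 + £8,875 = £9,830.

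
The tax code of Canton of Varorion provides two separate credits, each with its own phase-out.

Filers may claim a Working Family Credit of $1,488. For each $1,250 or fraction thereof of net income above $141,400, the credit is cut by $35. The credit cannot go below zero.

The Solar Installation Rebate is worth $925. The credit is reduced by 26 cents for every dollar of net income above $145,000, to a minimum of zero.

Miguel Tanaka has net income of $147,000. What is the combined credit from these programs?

Working Family Credit: income exceeds $141,400 by $5,600, which is 5 full-or-partial $1,250 increments; reduction = 5 × $35 = $175, leaving $1,313.
Solar Installation Rebate: 26% of the $2,000 excess over $145,000 is $520; credit = $925 − $520 = $405.
Total: $1,313 + $405 = $1,718.

$1,718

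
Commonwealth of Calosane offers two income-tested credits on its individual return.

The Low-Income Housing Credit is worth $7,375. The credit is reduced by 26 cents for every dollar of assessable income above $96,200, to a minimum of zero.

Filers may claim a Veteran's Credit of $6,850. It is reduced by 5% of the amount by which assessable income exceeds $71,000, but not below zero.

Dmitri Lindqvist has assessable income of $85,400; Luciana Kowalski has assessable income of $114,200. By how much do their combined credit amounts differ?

$6,120

Dmitri ($85,400): Low-Income Housing Credit: $85,400 is at or below the $96,200 threshold, so the full $7,375 applies. Veteran's Credit: 5% of the $14,400 excess over $71,000 is $720; credit = $6,850 − $720 = $6,130. total $7,375 + $6,130 = $13,505
Luciana ($114,200): Low-Income Housing Credit: 26% of the $18,000 excess over $96,200 is $4,680; credit = $7,375 − $4,680 = $2,695. Veteran's Credit: 5% of the $43,200 excess over $71,000 is $2,160; credit = $6,850 − $2,160 = $4,690. total $2,695 + $4,690 = $7,385
Difference: |$13,505 − $7,385| = $6,120.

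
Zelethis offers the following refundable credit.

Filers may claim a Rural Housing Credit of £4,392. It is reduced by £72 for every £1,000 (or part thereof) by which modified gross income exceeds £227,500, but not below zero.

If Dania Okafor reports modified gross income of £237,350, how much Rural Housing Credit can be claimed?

Rural Housing Credit: income exceeds £227,500 by £9,850, which is 10 full-or-partial £1,000 increments; reduction = 10 × £72 = £720, leaving £3,672.

£3,672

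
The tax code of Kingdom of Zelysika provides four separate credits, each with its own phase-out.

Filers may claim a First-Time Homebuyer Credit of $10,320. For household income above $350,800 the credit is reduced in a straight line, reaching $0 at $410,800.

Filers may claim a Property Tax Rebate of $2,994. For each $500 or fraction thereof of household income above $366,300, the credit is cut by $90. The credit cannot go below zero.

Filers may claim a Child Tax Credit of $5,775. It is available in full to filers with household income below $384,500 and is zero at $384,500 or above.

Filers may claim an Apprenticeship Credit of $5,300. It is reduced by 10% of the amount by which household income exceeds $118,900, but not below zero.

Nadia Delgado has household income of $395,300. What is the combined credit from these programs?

$2,666

First-Time Homebuyer Credit: $395,300 is $44,500 into a $60,000 phase-out range, leaving 15,500/60,000 of the credit: $10,320 × 15,500/60,000 = $2,666.
Property Tax Rebate: income exceeds $366,300 by $29,000 → 58 increments × $90 = $5,220 ≥ base, so the credit is $0.
Child Tax Credit: $395,300 meets or exceeds the $384,500 cutoff, so the credit is $0.
Apprenticeship Credit: 10% of the $276,400 excess over $118,900 is $27,640 ≥ base, so the credit is $0.
Total: $2,666 + $0 + $0 + $0 = $2,666.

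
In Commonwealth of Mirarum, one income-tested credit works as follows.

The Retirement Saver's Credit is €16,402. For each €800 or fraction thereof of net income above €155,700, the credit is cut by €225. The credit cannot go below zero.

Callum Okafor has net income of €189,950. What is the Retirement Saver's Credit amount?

Retirement Saver's Credit: income exceeds €155,700 by €34,250, which is 43 full-or-partial €800 increments; reduction = 43 × €225 = €9,675, leaving €6,727.

€6,727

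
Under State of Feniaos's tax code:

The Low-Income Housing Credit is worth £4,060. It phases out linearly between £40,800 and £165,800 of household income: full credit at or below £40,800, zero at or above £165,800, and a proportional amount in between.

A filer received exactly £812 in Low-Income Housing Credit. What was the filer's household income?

£140,800

£812 is 812/4,060 of the full £4,060, so 3,248/4,060 of the £125,000 range has been used: income = £40,800 + £125,000 × 3,248/4,060 = £140,800.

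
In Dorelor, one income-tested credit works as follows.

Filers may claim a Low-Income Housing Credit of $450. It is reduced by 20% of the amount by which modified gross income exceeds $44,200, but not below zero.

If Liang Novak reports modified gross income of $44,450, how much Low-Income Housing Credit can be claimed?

Low-Income Housing Credit: 20% of the $250 excess over $44,200 is $50; credit = $450 − $50 = $400.

$400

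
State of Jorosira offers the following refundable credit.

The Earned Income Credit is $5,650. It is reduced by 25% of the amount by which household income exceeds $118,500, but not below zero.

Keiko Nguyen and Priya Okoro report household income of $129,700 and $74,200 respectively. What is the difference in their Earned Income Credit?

Keiko ($129,700): Earned Income Credit: 25% of the $11,200 excess over $118,500 is $2,800; credit = $5,650 − $2,800 = $2,850.
Priya ($74,200): Earned Income Credit: $74,200 is at or below the $118,500 threshold, so the full $5,650 applies.
Difference: |$2,850 − $5,650| = $2,800.

$2,800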